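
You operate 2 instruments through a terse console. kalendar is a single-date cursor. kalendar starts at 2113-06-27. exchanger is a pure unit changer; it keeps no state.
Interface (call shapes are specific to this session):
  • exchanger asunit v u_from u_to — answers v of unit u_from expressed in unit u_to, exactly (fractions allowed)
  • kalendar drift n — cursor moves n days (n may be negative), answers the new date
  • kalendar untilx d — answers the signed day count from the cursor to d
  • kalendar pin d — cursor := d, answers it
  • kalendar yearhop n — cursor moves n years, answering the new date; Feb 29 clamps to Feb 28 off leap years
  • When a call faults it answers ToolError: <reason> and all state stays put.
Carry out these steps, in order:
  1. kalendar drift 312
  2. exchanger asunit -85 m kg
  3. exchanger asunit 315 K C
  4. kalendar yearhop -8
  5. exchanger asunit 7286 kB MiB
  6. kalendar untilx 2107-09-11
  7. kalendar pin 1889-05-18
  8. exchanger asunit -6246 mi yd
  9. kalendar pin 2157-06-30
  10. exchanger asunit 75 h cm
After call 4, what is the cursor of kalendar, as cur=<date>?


> kalendar drift 312
  2114-05-05
> exchanger asunit -85 m kg
  ToolError: incompatible units
> exchanger asunit 315 K C
  837/20
> kalendar yearhop -8
  2106-05-05
> exchanger asunit 7286 kB MiB
  455375/65536
> kalendar untilx 2107-09-11
  494
> kalendar pin 1889-05-18
  1889-05-18
> exchanger asunit -6246 mi yd
  -10992960
> kalendar pin 2157-06-30
  2157-06-30
> exchanger asunit 75 h cm
  ToolError: incompatible units

Answer: cur=2106-05-05


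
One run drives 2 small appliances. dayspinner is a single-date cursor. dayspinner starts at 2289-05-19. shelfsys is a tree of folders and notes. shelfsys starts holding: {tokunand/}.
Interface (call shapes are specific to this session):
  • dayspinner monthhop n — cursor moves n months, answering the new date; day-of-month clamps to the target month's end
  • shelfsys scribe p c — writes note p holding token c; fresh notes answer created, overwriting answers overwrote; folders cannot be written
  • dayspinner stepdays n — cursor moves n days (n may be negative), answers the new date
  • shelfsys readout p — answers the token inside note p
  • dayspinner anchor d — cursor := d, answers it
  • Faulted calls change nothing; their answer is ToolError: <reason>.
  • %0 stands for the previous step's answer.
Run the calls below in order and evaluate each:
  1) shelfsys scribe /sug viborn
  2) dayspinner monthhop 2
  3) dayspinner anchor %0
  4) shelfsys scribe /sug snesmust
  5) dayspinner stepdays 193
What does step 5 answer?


Act: shelfsys scribe[p→/sug; c→viborn]
Obs: created
Act: dayspinner monthhop[n→2]
Obs: 2289-07-19
Act: dayspinner anchor[d→%0]
Obs: 2289-07-19
Act: shelfsys scribe[p→/sug; c→snesmust]
Obs: overwrote
Act: dayspinner stepdays[n→193]
Obs: 2290-01-28

Answer: 2290-01-28


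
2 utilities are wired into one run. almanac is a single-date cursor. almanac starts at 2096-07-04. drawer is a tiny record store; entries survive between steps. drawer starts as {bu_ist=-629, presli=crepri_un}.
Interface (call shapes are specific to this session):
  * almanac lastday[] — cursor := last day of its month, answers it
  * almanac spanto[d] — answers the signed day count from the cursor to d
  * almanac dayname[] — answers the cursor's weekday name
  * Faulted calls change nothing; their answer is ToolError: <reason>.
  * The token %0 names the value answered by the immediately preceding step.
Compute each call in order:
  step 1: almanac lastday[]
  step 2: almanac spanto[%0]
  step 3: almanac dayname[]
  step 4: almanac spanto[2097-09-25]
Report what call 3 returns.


-- almanac lastday() == 2096-07-31
-- almanac spanto(d='%0') == 0
-- almanac dayname() == Tuesday
-- almanac spanto(d='2097-09-25') == 421

Answer: Tuesday


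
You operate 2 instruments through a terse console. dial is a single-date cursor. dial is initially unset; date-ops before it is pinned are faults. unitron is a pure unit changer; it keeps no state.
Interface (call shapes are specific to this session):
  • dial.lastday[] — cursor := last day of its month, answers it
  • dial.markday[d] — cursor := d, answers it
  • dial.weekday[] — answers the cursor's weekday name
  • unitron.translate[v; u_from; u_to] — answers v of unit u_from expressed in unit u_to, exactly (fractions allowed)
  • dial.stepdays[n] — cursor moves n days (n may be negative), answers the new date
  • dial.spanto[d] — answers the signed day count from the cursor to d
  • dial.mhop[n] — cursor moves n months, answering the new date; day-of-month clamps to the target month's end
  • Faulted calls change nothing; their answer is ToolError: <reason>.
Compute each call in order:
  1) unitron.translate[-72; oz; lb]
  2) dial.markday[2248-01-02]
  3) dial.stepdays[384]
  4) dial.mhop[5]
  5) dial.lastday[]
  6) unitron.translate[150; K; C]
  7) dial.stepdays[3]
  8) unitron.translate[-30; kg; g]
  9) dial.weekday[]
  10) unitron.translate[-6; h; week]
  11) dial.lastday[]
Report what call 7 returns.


·→ unitron.translate(v→-72, u_from→oz, u_to→lb)
·← -9/2
·→ dial.markday(d→2248-01-02)
·← 2248-01-02
·→ dial.stepdays(n→384)
·← 2249-01-20
·→ dial.mhop(n→5)
·← 2249-06-20
·→ dial.lastday()
·← 2249-06-30
·→ unitron.translate(v→150, u_from→K, u_to→C)
·← -2463/20
·→ dial.stepdays(n→3)
·← 2249-07-03
·→ unitron.translate(v→-30, u_from→kg, u_to→g)
·← -30000
·→ dial.weekday()
·← Tuesday
·→ unitron.translate(v→-6, u_from→h, u_to→week)
·← -1/28
·→ dial.lastday()
·← 2249-07-31

Answer: 2249-07-03


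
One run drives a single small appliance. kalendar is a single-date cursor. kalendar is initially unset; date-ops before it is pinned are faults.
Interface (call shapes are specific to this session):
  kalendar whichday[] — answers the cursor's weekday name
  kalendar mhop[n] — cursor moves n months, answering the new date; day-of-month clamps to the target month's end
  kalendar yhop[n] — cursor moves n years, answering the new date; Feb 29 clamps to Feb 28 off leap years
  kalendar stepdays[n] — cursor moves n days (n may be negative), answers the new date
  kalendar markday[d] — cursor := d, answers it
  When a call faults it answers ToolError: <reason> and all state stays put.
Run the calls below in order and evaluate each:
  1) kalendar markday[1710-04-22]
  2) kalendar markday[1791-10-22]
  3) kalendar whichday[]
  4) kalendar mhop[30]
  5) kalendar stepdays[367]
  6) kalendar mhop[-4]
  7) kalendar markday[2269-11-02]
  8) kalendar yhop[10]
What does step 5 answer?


Answer: 1795-04-24

Derivation:
-> kalendar markday(1710-04-22)
<- 1710-04-22
-> kalendar markday(1791-10-22)
<- 1791-10-22
-> kalendar whichday()
<- Saturday
-> kalendar mhop(30)
<- 1794-04-22
-> kalendar stepdays(367)
<- 1795-04-24
-> kalendar mhop(-4)
<- 1794-12-24
-> kalendar markday(2269-11-02)
<- 2269-11-02
-> kalendar yhop(10)
<- 2279-11-02


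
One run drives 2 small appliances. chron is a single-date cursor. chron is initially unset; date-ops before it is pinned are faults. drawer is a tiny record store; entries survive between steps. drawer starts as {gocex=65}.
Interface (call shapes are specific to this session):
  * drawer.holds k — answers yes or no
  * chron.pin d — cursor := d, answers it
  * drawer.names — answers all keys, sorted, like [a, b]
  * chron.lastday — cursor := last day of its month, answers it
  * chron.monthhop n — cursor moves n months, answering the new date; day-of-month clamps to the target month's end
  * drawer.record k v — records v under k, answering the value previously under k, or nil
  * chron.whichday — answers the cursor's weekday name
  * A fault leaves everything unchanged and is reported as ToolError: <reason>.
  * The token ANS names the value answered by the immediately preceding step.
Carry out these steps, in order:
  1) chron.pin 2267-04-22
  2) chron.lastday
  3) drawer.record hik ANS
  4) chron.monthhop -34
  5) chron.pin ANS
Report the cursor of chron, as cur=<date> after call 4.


Answer: cur=2264-06-30

Derivation:
I invoke chron.pin passing d=2267-04-22: 2267-04-22.
I call chron.lastday, and observe 2267-04-30.
I use drawer.record passing k=hik, v=ANS, yielding nil.
I call chron.monthhop passing n=-34, and observe 2264-06-30.
I try chron.pin passing d=ANS, and see 2264-06-30.


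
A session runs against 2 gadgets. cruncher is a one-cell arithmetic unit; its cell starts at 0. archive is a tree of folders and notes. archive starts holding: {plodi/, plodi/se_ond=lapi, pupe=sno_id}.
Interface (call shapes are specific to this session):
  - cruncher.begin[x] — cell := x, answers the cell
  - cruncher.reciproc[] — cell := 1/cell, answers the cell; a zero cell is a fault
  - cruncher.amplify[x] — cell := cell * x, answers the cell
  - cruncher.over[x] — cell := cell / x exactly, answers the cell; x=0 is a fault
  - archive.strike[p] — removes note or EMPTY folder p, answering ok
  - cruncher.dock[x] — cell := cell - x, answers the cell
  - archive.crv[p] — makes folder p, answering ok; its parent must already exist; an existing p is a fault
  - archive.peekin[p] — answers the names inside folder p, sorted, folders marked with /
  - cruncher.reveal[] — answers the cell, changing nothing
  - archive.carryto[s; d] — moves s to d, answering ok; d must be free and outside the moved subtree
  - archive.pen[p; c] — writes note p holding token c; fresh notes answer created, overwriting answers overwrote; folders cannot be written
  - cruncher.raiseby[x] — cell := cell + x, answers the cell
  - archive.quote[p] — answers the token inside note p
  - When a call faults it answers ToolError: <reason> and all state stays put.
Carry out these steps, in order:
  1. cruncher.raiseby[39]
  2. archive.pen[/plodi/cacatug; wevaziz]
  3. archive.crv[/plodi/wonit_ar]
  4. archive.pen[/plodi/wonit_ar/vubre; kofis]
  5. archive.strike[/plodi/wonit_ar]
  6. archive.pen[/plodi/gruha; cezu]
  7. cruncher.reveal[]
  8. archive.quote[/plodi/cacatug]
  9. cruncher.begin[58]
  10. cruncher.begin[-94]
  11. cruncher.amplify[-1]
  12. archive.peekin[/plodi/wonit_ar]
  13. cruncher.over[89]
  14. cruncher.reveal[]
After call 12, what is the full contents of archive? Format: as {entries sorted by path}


> cruncher.raiseby x=39
= 39
> archive.pen p=/plodi/cacatug c=wevaziz
= created
> archive.crv p=/plodi/wonit_ar
= ok
> archive.pen p=/plodi/wonit_ar/vubre c=kofis
= created
> archive.strike p=/plodi/wonit_ar
= ToolError: not empty
> archive.pen p=/plodi/gruha c=cezu
= created
> cruncher.reveal
= 39
> archive.quote p=/plodi/cacatug
= wevaziz
> cruncher.begin x=58
= 58
> cruncher.begin x=-94
= -94
> cruncher.amplify x=-1
= 94
> archive.peekin p=/plodi/wonit_ar
= [vubre]
> cruncher.over x=89
= 94/89
> cruncher.reveal
= 94/89

Answer: {plodi/, plodi/cacatug=wevaziz, plodi/gruha=cezu, plodi/se_ond=lapi, plodi/wonit_ar/, plodi/wonit_ar/vubre=kofis, pupe=sno_id}


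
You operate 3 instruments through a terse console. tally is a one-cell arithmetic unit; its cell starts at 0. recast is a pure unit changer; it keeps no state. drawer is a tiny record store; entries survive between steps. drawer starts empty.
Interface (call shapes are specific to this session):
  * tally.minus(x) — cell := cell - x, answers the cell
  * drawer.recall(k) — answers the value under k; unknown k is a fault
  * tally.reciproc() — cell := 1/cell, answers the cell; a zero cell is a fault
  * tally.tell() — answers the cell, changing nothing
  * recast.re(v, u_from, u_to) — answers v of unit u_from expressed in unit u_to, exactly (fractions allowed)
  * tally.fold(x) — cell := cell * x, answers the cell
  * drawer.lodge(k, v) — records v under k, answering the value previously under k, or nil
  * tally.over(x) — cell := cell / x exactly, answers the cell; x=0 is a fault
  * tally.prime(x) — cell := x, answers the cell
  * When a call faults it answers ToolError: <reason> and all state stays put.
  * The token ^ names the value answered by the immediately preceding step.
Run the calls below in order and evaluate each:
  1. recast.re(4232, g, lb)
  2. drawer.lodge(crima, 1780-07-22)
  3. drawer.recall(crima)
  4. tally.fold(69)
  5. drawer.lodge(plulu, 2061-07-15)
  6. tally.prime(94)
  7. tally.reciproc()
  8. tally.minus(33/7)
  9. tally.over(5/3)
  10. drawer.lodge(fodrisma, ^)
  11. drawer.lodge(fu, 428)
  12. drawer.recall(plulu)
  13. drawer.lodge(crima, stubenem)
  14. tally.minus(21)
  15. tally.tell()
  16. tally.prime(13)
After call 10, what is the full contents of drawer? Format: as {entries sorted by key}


-- 1. recast.re(v='4232', u_from='g', u_to='lb') -> 423200000/45359237
-- 2. drawer.lodge(k='crima', v='1780-07-22') -> nil
-- 3. drawer.recall(k='crima') -> 1780-07-22
-- 4. tally.fold(x='69') -> 0
-- 5. drawer.lodge(k='plulu', v='2061-07-15') -> nil
-- 6. tally.prime(x='94') -> 94
-- 7. tally.reciproc() -> 1/94
-- 8. tally.minus(x='33/7') -> -3095/658
-- 9. tally.over(x='5/3') -> -1857/658
-- 10. drawer.lodge(k='fodrisma', v='^') -> nil
-- 11. drawer.lodge(k='fu', v='428') -> nil
-- 12. drawer.recall(k='plulu') -> 2061-07-15
-- 13. drawer.lodge(k='crima', v='stubenem') -> 1780-07-22
-- 14. tally.minus(x='21') -> -15675/658
-- 15. tally.tell() -> -15675/658
-- 16. tally.prime(x='13') -> 13

Answer: {crima=1780-07-22, fodrisma=-1857/658, plulu=2061-07-15}


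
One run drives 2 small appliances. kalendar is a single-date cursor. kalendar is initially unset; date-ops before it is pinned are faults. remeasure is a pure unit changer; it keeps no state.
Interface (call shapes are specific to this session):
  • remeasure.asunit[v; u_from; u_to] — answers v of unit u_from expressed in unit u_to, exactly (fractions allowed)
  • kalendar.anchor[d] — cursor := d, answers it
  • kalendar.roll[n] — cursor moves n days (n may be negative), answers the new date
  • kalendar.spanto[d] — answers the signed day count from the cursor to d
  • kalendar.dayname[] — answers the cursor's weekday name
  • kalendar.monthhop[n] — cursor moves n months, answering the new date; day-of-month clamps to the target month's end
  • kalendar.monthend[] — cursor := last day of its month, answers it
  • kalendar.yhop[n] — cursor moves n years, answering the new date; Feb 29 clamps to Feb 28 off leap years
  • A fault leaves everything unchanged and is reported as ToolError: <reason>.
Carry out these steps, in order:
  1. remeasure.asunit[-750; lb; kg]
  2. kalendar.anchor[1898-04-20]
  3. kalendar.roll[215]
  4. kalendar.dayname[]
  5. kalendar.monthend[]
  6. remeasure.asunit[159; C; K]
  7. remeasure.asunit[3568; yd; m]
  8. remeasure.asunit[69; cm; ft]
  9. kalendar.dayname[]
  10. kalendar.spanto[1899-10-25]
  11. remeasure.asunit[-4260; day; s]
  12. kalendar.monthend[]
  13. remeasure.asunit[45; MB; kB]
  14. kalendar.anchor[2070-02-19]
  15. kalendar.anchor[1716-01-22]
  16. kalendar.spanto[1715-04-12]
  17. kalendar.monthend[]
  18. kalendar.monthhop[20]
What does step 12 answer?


·→ asunit(v→-750, u_from→lb, u_to→kg)
·← -136077711/400000
·→ anchor(d→1898-04-20)
·← 1898-04-20
·→ roll(n→215)
·← 1898-11-21
·→ dayname()
·← Monday
·→ monthend()
·← 1898-11-30
·→ asunit(v→159, u_from→C, u_to→K)
·← 8643/20
·→ asunit(v→3568, u_from→yd, u_to→m)
·← 2039112/625
·→ asunit(v→69, u_from→cm, u_to→ft)
·← 575/254
·→ dayname()
·← Wednesday
·→ spanto(d→1899-10-25)
·← 329
·→ asunit(v→-4260, u_from→day, u_to→s)
·← -368064000
·→ monthend()
·← 1898-11-30
·→ asunit(v→45, u_from→MB, u_to→kB)
·← 45000
·→ anchor(d→2070-02-19)
·← 2070-02-19
·→ anchor(d→1716-01-22)
·← 1716-01-22
·→ spanto(d→1715-04-12)
·← -285
·→ monthend()
·← 1716-01-31
·→ monthhop(n→20)
·← 1717-09-30

Answer: 1898-11-30


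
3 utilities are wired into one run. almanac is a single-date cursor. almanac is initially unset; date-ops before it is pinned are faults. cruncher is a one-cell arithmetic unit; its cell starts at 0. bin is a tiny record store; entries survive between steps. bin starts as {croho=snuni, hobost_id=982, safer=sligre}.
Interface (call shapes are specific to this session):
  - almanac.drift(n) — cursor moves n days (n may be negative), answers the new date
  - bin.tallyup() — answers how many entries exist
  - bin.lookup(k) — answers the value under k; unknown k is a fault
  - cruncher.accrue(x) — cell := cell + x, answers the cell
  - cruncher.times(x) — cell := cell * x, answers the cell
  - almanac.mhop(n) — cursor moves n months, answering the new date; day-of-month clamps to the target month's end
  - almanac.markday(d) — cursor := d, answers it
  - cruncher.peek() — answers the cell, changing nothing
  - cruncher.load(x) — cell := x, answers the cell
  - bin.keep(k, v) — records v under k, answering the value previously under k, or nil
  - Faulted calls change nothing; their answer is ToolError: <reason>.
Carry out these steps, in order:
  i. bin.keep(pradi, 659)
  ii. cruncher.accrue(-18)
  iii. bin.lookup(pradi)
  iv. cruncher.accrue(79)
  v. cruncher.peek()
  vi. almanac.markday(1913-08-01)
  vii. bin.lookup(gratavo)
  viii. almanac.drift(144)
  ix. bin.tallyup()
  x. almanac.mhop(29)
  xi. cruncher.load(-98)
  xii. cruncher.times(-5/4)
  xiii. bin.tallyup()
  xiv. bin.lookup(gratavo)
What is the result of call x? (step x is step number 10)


-> bin.keep(k: pradi, v: 659)
<- nil
-> cruncher.accrue(x: -18)
<- -18
-> bin.lookup(k: pradi)
<- 659
-> cruncher.accrue(x: 79)
<- 61
-> cruncher.peek()
<- 61
-> almanac.markday(d: 1913-08-01)
<- 1913-08-01
-> bin.lookup(k: gratavo)
<- ToolError: no such key gratavo
-> almanac.drift(n: 144)
<- 1913-12-23
-> bin.tallyup()
<- 4
-> almanac.mhop(n: 29)
<- 1916-05-23
-> cruncher.load(x: -98)
<- -98
-> cruncher.times(x: -5/4)
<- 245/2
-> bin.tallyup()
<- 4
-> bin.lookup(k: gratavo)
<- ToolError: no such key gratavo

Answer: 1916-05-23


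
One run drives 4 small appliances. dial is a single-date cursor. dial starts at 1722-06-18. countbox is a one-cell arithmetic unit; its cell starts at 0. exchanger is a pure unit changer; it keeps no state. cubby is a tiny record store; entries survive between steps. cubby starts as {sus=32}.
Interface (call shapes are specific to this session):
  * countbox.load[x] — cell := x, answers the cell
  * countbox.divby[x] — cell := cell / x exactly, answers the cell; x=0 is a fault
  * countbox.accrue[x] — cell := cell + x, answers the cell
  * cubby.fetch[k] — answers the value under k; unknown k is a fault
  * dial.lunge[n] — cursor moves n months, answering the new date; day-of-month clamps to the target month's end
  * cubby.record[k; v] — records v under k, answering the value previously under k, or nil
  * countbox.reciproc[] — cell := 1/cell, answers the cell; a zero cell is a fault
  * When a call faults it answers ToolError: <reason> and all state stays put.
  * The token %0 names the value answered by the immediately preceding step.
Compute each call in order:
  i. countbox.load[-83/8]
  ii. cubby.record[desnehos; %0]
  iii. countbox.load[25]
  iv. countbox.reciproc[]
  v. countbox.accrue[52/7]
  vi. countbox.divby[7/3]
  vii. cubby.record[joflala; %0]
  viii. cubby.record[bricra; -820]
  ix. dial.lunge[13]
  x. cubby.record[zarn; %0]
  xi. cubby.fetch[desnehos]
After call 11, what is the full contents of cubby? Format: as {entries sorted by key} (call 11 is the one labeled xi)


I call countbox.load with -83/8, — result: -83/8.
I invoke cubby.record with desnehos, %0, and see nil.
Next I call countbox.load with 25, which returns 25.
Now I run countbox.reciproc(): 1/25.
I try countbox.accrue with 52/7, and get 1307/175.
Then countbox.divby with 7/3, — result: 3921/1225.
I run cubby.record with joflala, %0, and get nil.
Using cubby.record with bricra, -820, and observe nil.
I try dial.lunge with 13, yielding 1723-07-18.
I run cubby.record with zarn, %0: nil.
Next I call cubby.fetch with desnehos, → -83/8.

Answer: {bricra=-820, desnehos=-83/8, joflala=3921/1225, sus=32, zarn=1723-07-18}


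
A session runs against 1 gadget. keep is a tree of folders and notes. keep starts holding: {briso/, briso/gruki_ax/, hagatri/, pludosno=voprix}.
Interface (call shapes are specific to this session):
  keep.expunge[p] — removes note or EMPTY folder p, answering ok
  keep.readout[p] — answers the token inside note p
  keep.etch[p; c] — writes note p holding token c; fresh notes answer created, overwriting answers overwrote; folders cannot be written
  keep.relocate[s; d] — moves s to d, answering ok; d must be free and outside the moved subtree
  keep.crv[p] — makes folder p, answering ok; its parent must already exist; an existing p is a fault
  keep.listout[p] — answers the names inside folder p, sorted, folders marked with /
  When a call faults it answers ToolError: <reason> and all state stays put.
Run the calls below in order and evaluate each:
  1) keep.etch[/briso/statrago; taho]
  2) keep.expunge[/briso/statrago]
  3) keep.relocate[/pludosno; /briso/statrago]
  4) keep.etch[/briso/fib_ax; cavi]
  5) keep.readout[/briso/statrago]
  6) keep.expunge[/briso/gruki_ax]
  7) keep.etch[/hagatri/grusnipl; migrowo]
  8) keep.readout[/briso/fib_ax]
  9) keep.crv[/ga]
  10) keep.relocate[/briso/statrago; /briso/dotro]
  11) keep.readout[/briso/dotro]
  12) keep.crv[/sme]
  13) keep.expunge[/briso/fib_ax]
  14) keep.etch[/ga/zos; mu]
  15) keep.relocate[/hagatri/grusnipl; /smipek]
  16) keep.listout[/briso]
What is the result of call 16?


Answer: [dotro]

Derivation:
I run keep.etch using p=/briso/statrago, c=taho, and get created.
Then keep.expunge using p=/briso/statrago, and see ok.
Calling keep.relocate using s=/pludosno, d=/briso/statrago, and observe ok.
I use keep.etch using p=/briso/fib_ax, c=cavi, and observe created.
Next I call keep.readout using p=/briso/statrago, giving voprix.
Next I call keep.expunge using p=/briso/gruki_ax, yielding ok.
I try keep.etch using p=/hagatri/grusnipl, c=migrowo, and observe created.
I run keep.readout using p=/briso/fib_ax: cavi.
Then keep.crv using p=/ga: ok.
Invoking keep.relocate using s=/briso/statrago, d=/briso/dotro, which returns ok.
I call keep.readout using p=/briso/dotro, — result: voprix.
Now I run keep.crv using p=/sme, yielding ok.
Next I call keep.expunge using p=/briso/fib_ax, yielding ok.
I use keep.etch using p=/ga/zos, c=mu, — result: created.
I call keep.relocate using s=/hagatri/grusnipl, d=/smipek, → ok.
I use keep.listout using p=/briso, giving [dotro].


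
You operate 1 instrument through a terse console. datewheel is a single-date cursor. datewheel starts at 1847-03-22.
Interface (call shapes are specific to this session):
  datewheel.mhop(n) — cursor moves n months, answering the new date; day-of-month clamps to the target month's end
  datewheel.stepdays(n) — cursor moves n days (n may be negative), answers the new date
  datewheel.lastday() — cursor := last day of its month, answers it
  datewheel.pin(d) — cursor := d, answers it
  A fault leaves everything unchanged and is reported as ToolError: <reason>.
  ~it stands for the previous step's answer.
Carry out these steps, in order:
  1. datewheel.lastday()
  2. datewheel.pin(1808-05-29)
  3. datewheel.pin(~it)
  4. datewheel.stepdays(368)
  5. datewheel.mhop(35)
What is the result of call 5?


Answer: 1812-05-01

Derivation:
// 1. lastday() == 1847-03-31
// 2. pin(1808-05-29) == 1808-05-29
// 3. pin(~it) == 1808-05-29
// 4. stepdays(368) == 1809-06-01
// 5. mhop(35) == 1812-05-01


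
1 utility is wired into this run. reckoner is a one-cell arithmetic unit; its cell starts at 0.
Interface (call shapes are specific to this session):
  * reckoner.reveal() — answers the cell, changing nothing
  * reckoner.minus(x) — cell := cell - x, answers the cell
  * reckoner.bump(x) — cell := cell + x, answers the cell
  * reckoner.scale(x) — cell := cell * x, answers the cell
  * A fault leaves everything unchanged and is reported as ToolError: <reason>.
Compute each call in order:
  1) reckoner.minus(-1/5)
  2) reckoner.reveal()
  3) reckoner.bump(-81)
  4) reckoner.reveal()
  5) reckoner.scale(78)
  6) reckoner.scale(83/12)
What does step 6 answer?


-- 1. reckoner.minus(x: -1/5) : 1/5
-- 2. reckoner.reveal() : 1/5
-- 3. reckoner.bump(x: -81) : -404/5
-- 4. reckoner.reveal() : -404/5
-- 5. reckoner.scale(x: 78) : -31512/5
-- 6. reckoner.scale(x: 83/12) : -217958/5

Answer: -217958/5


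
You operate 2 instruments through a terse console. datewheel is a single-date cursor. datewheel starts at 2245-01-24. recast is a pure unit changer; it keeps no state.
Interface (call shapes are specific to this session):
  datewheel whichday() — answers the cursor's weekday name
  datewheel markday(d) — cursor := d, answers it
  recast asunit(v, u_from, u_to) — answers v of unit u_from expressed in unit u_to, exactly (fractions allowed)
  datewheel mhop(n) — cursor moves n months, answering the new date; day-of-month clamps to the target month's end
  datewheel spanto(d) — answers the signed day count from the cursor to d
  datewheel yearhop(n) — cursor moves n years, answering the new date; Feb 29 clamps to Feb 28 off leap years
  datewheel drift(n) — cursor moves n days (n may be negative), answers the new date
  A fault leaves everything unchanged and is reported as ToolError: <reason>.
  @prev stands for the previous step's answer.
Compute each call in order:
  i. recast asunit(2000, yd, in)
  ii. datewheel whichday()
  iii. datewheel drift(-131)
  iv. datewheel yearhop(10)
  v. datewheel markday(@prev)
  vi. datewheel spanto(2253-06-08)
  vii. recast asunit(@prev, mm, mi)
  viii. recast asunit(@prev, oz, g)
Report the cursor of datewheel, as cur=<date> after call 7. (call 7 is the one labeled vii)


Answer: cur=2254-09-15

Derivation:
-- recast asunit(2000, yd, in) => 72000
-- datewheel whichday() => Friday
-- datewheel drift(-131) => 2244-09-15
-- datewheel yearhop(10) => 2254-09-15
-- datewheel markday(@prev) => 2254-09-15
-- datewheel spanto(2253-06-08) => -464
-- recast asunit(@prev, mm, mi) => -29/100584
-- recast asunit(@prev, oz, g) => -119583443/14630400000


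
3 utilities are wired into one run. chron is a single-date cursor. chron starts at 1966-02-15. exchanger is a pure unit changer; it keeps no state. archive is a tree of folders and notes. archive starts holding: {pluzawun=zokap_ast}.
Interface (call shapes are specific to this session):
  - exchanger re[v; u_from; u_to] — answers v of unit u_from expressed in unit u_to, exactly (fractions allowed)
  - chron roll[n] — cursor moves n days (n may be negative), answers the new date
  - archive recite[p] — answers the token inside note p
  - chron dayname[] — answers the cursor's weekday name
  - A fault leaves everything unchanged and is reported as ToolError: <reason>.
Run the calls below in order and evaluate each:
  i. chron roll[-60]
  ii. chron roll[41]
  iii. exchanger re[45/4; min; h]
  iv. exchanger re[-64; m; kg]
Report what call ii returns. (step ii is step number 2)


Answer: 1966-01-27

Derivation:
I call chron roll on n='-60', and see 1965-12-17.
I use chron roll on n='41', → 1966-01-27.
I run exchanger re on v='45/4', u_from='min', u_to='h', giving 3/16.
I call exchanger re on v='-64', u_from='m', u_to='kg', → ToolError: incompatible units.


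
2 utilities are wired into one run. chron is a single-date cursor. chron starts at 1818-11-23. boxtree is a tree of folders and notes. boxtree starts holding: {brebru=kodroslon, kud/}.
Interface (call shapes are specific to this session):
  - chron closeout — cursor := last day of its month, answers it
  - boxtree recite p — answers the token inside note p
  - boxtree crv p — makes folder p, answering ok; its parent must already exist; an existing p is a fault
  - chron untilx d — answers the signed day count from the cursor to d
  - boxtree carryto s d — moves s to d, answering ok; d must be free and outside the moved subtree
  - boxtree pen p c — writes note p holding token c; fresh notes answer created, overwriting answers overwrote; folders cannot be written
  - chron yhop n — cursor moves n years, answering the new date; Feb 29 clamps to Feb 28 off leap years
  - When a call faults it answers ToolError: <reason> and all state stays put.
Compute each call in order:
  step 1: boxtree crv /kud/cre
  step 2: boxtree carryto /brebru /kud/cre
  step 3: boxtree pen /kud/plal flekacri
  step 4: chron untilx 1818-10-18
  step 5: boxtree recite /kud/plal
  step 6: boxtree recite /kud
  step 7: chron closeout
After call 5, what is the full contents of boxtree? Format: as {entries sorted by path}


Answer: {brebru=kodroslon, kud/, kud/cre/, kud/plal=flekacri}

Derivation:
! boxtree crv(p→/kud/cre) == ok
! boxtree carryto(s→/brebru, d→/kud/cre) == ToolError: exists
! boxtree pen(p→/kud/plal, c→flekacri) == created
! chron untilx(d→1818-10-18) == -36
! boxtree recite(p→/kud/plal) == flekacri
! boxtree recite(p→/kud) == ToolError: is a directory
! chron closeout() == 1818-11-30


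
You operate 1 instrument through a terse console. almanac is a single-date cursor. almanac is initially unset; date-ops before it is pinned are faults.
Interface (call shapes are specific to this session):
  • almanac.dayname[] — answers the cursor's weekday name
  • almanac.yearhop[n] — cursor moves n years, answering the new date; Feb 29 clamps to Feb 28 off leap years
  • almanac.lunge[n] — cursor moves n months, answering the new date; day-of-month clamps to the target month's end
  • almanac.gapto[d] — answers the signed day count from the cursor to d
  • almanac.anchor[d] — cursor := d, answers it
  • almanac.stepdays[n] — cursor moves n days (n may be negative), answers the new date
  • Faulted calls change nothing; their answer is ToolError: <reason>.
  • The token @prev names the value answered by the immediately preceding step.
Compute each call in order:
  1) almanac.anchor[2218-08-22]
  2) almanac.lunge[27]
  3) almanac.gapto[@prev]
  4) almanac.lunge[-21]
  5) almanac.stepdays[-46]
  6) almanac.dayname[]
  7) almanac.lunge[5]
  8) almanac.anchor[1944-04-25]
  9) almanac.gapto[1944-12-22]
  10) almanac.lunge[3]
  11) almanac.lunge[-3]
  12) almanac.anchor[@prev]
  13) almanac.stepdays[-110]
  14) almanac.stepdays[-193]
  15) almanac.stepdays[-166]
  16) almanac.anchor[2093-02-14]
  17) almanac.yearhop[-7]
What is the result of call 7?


Answer: 2219-06-07

Derivation:
Then anchor with d: 2218-08-22, yielding 2218-08-22.
Next I call lunge with n: 27, → 2220-11-22.
Using gapto with d: @prev: 0.
I run lunge with n: -21, which returns 2219-02-22.
I try stepdays with n: -46: 2219-01-07.
I invoke dayname(), and get Thursday.
Next I call lunge with n: 5, and see 2219-06-07.
I use anchor with d: 1944-04-25, giving 1944-04-25.
I run gapto with d: 1944-12-22, yielding 241.
Next I call lunge with n: 3, and observe 1944-07-25.
Calling lunge with n: -3, — result: 1944-04-25.
Then anchor with d: @prev, giving 1944-04-25.
I call stepdays with n: -110, and see 1944-01-06.
I run stepdays with n: -193, and see 1943-06-27.
I use stepdays with n: -166: 1943-01-12.
Now I run anchor with d: 2093-02-14, giving 2093-02-14.
I try yearhop with n: -7, and observe 2086-02-14.


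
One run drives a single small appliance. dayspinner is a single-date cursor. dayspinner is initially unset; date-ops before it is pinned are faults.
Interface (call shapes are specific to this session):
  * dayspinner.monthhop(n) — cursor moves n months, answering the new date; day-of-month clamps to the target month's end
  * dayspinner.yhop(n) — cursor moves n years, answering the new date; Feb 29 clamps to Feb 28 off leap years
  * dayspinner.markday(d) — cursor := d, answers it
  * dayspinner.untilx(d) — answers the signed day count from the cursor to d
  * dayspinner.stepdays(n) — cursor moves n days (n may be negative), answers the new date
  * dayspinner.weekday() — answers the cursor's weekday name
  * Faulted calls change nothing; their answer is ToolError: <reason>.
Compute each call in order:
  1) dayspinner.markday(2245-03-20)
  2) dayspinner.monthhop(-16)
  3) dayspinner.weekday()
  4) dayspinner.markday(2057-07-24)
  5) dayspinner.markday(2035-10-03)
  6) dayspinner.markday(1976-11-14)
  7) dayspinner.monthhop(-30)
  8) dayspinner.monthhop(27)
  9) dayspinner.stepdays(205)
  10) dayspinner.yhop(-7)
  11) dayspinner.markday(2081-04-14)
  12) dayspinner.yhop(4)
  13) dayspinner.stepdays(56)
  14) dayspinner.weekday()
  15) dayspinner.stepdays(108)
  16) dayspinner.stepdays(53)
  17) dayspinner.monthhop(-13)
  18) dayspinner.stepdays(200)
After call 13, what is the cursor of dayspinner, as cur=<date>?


Answer: cur=2085-06-09

Derivation:
>>> markday 2245-03-20
:: 2245-03-20
>>> monthhop -16
:: 2243-11-20
>>> weekday
:: Monday
>>> markday 2057-07-24
:: 2057-07-24
>>> markday 2035-10-03
:: 2035-10-03
>>> markday 1976-11-14
:: 1976-11-14
>>> monthhop -30
:: 1974-05-14
>>> monthhop 27
:: 1976-08-14
>>> stepdays 205
:: 1977-03-07
>>> yhop -7
:: 1970-03-07
>>> markday 2081-04-14
:: 2081-04-14
>>> yhop 4
:: 2085-04-14
>>> stepdays 56
:: 2085-06-09
>>> weekday
:: Saturday
>>> stepdays 108
:: 2085-09-25
>>> stepdays 53
:: 2085-11-17
>>> monthhop -13
:: 2084-10-17
>>> stepdays 200
:: 2085-05-05


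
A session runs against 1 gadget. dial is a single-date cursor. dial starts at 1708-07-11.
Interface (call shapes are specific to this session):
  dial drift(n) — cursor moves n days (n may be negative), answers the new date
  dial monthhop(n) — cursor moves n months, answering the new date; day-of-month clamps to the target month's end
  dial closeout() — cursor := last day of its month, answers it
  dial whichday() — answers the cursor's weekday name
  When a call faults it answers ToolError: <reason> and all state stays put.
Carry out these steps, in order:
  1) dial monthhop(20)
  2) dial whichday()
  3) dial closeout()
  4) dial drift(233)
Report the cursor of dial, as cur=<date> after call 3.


Answer: cur=1710-03-31

Derivation:
Calling dial monthhop passing n→20, — result: 1710-03-11.
I call dial whichday, — result: Tuesday.
Invoking dial closeout(), and observe 1710-03-31.
I invoke dial drift passing n→233, → 1710-11-19.


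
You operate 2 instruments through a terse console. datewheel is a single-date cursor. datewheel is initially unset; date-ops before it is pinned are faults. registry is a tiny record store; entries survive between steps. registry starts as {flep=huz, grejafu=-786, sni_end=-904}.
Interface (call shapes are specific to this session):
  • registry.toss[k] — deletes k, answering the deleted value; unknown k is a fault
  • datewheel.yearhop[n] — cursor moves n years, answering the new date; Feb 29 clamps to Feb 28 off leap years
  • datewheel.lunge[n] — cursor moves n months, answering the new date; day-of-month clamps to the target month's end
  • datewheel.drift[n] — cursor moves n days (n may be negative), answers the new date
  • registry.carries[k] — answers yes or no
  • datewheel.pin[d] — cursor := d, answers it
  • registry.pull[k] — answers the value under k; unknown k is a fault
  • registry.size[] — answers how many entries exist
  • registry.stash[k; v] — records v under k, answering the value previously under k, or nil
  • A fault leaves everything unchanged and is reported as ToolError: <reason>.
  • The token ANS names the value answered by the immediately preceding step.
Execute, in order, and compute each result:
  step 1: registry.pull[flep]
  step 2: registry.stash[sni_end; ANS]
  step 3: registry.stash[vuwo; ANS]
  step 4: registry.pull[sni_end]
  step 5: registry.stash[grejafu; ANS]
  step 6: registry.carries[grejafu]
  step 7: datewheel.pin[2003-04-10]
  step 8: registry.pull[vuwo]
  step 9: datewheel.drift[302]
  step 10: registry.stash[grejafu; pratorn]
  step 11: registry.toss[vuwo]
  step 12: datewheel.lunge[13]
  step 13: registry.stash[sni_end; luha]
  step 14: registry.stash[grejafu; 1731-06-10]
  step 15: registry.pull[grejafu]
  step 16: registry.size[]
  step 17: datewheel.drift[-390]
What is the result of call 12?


Answer: 2005-03-06

Derivation:
;; pull(k='flep') == huz
;; stash(k='sni_end', v='ANS') == -904
;; stash(k='vuwo', v='ANS') == nil
;; pull(k='sni_end') == huz
;; stash(k='grejafu', v='ANS') == -786
;; carries(k='grejafu') == yes
;; pin(d='2003-04-10') == 2003-04-10
;; pull(k='vuwo') == -904
;; drift(n='302') == 2004-02-06
;; stash(k='grejafu', v='pratorn') == huz
;; toss(k='vuwo') == -904
;; lunge(n='13') == 2005-03-06
;; stash(k='sni_end', v='luha') == huz
;; stash(k='grejafu', v='1731-06-10') == pratorn
;; pull(k='grejafu') == 1731-06-10
;; size() == 3
;; drift(n='-390') == 2004-02-10


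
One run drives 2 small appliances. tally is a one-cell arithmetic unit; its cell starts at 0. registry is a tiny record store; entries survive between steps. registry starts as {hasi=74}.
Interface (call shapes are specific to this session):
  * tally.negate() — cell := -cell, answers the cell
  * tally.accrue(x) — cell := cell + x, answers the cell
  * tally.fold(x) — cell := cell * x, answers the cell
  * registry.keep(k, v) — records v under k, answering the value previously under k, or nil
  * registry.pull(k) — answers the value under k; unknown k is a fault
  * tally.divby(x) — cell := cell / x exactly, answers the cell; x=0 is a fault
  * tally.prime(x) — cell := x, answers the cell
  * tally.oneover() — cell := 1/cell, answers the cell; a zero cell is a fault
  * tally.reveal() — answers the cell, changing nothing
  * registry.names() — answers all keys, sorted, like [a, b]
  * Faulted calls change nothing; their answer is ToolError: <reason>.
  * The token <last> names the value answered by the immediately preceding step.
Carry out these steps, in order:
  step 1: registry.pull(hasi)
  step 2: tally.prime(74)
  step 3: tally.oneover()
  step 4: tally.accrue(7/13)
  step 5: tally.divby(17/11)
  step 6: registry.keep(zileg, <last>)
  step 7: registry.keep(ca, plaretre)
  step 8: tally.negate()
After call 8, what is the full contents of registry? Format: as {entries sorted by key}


Answer: {ca=plaretre, hasi=74, zileg=5841/16354}

Derivation:
I invoke registry.pull passing k='hasi', and observe 74.
Now I run tally.prime passing x='74', and get 74.
Now I run tally.oneover, and get 1/74.
I use tally.accrue passing x='7/13', which returns 531/962.
Next I call tally.divby passing x='17/11', → 5841/16354.
Using registry.keep passing k='zileg', v='<last>', and observe nil.
I run registry.keep passing k='ca', v='plaretre', and see nil.
I try tally.negate, yielding -5841/16354.


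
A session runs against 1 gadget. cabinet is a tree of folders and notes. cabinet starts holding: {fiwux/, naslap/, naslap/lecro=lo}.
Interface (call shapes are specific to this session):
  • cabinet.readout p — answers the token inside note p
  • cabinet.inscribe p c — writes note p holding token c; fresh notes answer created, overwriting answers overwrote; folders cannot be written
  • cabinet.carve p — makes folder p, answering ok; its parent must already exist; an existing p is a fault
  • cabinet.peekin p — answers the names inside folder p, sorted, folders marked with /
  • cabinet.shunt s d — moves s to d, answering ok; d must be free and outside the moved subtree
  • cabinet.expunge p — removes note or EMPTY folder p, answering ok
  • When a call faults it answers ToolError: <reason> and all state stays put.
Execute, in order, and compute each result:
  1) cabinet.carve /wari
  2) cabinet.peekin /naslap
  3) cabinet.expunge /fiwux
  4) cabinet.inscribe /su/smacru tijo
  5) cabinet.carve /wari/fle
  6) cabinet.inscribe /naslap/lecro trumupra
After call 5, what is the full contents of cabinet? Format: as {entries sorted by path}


Answer: {naslap/, naslap/lecro=lo, wari/, wari/fle/}

Derivation:
==> cabinet.carve(p: /wari)
<== ok
==> cabinet.peekin(p: /naslap)
<== [lecro]
==> cabinet.expunge(p: /fiwux)
<== ok
==> cabinet.inscribe(p: /su/smacru, c: tijo)
<== ToolError: no parent
==> cabinet.carve(p: /wari/fle)
<== ok
==> cabinet.inscribe(p: /naslap/lecro, c: trumupra)
<== overwrote
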